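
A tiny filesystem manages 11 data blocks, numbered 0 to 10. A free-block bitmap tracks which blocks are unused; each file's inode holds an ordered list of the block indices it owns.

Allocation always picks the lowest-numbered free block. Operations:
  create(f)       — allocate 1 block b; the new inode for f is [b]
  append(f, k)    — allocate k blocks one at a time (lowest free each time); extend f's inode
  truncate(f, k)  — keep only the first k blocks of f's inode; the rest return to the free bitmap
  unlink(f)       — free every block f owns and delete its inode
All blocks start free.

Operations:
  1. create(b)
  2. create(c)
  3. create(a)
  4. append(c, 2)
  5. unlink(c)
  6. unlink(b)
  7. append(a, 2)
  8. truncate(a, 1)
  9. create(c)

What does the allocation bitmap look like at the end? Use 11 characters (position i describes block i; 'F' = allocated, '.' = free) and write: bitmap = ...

bitmap = F.F........

[1] create(b) — b=0 (map F..........)
[2] create(c) — b=0 c=1 (map FF.........)
[3] create(a) — a=2 b=0 c=1 (map FFF........)
[4] append(c, 2) — a=2 b=0 c=1,3,4 (map FFFFF......)
[5] unlink(c) — a=2 b=0 (map F.F........)
[6] unlink(b) — a=2 (map ..F........)
[7] append(a, 2) — a=2,0,1 (map FFF........)
[8] truncate(a, 1) — a=2 (map ..F........)
[9] create(c) — a=2 c=0 (map F.F........)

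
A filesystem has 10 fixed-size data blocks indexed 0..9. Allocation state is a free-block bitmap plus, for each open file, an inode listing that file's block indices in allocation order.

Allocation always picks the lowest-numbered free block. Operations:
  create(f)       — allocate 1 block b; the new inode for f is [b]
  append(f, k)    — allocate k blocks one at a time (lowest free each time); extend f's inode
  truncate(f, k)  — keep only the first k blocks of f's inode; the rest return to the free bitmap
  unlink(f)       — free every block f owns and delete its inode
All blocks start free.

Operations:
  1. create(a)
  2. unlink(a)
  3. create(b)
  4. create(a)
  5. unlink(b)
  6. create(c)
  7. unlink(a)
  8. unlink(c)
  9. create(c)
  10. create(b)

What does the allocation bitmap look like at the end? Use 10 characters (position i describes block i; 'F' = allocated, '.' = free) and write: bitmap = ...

bitmap = FF........

create(a): bitmap=F......... | a=[0]
unlink(a): bitmap=.......... | 
create(b): bitmap=F......... | b=[0]
create(a): bitmap=FF........ | a=[1] b=[0]
unlink(b): bitmap=.F........ | a=[1]
create(c): bitmap=FF........ | a=[1] c=[0]
unlink(a): bitmap=F......... | c=[0]
unlink(c): bitmap=.......... | 
create(c): bitmap=F......... | c=[0]
create(b): bitmap=FF........ | b=[1] c=[0]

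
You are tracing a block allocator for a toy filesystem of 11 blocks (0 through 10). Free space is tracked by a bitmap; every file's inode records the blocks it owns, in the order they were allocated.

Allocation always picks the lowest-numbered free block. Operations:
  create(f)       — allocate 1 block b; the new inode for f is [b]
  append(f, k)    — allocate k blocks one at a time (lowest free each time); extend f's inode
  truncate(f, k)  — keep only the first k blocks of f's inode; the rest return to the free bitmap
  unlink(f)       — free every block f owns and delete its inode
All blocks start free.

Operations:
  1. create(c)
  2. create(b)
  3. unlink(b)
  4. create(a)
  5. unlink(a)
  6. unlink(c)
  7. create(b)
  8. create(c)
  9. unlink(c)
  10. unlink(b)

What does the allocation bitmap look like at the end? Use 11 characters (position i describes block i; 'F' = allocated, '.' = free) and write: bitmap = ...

[1] create(c) — c=0 (map F..........)
[2] create(b) — b=1 c=0 (map FF.........)
[3] unlink(b) — c=0 (map F..........)
[4] create(a) — a=1 c=0 (map FF.........)
[5] unlink(a) — c=0 (map F..........)
[6] unlink(c) —  (map ...........)
[7] create(b) — b=0 (map F..........)
[8] create(c) — b=0 c=1 (map FF.........)
[9] unlink(c) — b=0 (map F..........)
[10] unlink(b) —  (map ...........)

bitmap = ...........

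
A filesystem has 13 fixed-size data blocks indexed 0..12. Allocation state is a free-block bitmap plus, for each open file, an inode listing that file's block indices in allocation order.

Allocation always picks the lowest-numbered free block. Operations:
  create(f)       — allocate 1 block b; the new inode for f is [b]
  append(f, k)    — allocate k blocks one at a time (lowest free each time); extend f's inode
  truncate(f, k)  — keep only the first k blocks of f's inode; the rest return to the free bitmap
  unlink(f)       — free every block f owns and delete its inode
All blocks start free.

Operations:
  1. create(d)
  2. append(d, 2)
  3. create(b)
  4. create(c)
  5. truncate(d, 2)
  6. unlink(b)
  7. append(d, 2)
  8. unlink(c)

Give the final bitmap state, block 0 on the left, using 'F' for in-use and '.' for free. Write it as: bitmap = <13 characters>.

bitmap = FFFF.........

after create(d) → d:[0]  free=[F............]
after append(d, 2) → d:[0, 1, 2]  free=[FFF..........]
after create(b) → b:[3], d:[0, 1, 2]  free=[FFFF.........]
after create(c) → b:[3], c:[4], d:[0, 1, 2]  free=[FFFFF........]
after truncate(d, 2) → b:[3], c:[4], d:[0, 1]  free=[FF.FF........]
after unlink(b) → c:[4], d:[0, 1]  free=[FF..F........]
after append(d, 2) → c:[4], d:[0, 1, 2, 3]  free=[FFFFF........]
after unlink(c) → d:[0, 1, 2, 3]  free=[FFFF.........]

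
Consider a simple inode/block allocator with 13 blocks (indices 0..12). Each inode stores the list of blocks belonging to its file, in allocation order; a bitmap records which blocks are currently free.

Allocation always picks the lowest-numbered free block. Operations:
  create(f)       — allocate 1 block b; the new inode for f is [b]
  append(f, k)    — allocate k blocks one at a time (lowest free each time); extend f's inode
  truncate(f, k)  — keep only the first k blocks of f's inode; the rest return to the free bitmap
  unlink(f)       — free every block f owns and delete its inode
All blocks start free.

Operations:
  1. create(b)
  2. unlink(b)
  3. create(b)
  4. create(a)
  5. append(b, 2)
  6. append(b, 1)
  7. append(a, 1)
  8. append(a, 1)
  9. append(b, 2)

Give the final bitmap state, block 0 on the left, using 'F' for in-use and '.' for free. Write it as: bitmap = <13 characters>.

create(b): bitmap=F............ | b=[0]
unlink(b): bitmap=............. | 
create(b): bitmap=F............ | b=[0]
create(a): bitmap=FF........... | a=[1] b=[0]
append(b, 2): bitmap=FFFF......... | a=[1] b=[0, 2, 3]
append(b, 1): bitmap=FFFFF........ | a=[1] b=[0, 2, 3, 4]
append(a, 1): bitmap=FFFFFF....... | a=[1, 5] b=[0, 2, 3, 4]
append(a, 1): bitmap=FFFFFFF...... | a=[1, 5, 6] b=[0, 2, 3, 4]
append(b, 2): bitmap=FFFFFFFFF.... | a=[1, 5, 6] b=[0, 2, 3, 4, 7, 8]

bitmap = FFFFFFFFF....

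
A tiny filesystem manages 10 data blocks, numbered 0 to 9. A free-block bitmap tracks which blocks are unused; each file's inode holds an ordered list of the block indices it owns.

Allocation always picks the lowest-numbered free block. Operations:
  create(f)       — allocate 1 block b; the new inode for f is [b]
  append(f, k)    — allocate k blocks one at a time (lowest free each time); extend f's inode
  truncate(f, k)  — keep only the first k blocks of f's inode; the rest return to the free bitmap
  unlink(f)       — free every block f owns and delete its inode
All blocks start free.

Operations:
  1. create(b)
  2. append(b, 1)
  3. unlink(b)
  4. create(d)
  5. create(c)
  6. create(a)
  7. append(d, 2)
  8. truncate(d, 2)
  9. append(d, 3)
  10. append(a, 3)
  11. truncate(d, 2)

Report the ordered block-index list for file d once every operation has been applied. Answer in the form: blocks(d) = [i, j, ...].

  1. create(b)  ⇒  F.........  {b→[0]}
  2. append(b, 1)  ⇒  FF........  {b→[0, 1]}
  3. unlink(b)  ⇒  ..........  {}
  4. create(d)  ⇒  F.........  {d→[0]}
  5. create(c)  ⇒  FF........  {c→[1]; d→[0]}
  6. create(a)  ⇒  FFF.......  {a→[2]; c→[1]; d→[0]}
  7. append(d, 2)  ⇒  FFFFF.....  {a→[2]; c→[1]; d→[0, 3, 4]}
  8. truncate(d, 2)  ⇒  FFFF......  {a→[2]; c→[1]; d→[0, 3]}
  9. append(d, 3)  ⇒  FFFFFFF...  {a→[2]; c→[1]; d→[0, 3, 4, 5, 6]}
  10. append(a, 3)  ⇒  FFFFFFFFFF  {a→[2, 7, 8, 9]; c→[1]; d→[0, 3, 4, 5, 6]}
  11. truncate(d, 2)  ⇒  FFFF...FFF  {a→[2, 7, 8, 9]; c→[1]; d→[0, 3]}

blocks(d) = [0, 3]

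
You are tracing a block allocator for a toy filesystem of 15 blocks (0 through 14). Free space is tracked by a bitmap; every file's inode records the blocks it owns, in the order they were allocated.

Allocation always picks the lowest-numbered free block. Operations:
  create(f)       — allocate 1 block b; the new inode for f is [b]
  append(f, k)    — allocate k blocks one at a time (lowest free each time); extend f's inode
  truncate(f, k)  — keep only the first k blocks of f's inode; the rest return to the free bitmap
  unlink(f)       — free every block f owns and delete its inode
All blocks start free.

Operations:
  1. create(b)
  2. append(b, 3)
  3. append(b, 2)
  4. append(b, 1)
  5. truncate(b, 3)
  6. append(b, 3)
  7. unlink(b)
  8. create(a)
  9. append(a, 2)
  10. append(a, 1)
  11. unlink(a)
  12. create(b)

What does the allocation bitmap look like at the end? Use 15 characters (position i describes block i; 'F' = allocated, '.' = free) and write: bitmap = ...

create(b): bitmap=F.............. | b=[0]
append(b, 3): bitmap=FFFF........... | b=[0, 1, 2, 3]
append(b, 2): bitmap=FFFFFF......... | b=[0, 1, 2, 3, 4, 5]
append(b, 1): bitmap=FFFFFFF........ | b=[0, 1, 2, 3, 4, 5, 6]
truncate(b, 3): bitmap=FFF............ | b=[0, 1, 2]
append(b, 3): bitmap=FFFFFF......... | b=[0, 1, 2, 3, 4, 5]
unlink(b): bitmap=............... | 
create(a): bitmap=F.............. | a=[0]
append(a, 2): bitmap=FFF............ | a=[0, 1, 2]
append(a, 1): bitmap=FFFF........... | a=[0, 1, 2, 3]
unlink(a): bitmap=............... | 
create(b): bitmap=F.............. | b=[0]

bitmap = F..............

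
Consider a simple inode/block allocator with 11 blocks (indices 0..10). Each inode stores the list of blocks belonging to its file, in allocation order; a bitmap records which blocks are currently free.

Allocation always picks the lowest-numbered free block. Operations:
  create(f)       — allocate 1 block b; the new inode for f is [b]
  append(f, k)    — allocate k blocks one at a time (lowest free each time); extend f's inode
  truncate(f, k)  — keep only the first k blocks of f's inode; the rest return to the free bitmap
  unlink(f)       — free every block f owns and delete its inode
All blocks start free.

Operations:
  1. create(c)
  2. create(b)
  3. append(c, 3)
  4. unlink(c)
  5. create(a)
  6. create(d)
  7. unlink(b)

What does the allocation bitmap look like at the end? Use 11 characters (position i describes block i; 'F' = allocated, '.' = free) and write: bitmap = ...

[1] create(c) — c=0 (map F..........)
[2] create(b) — b=1 c=0 (map FF.........)
[3] append(c, 3) — b=1 c=0,2,3,4 (map FFFFF......)
[4] unlink(c) — b=1 (map .F.........)
[5] create(a) — a=0 b=1 (map FF.........)
[6] create(d) — a=0 b=1 d=2 (map FFF........)
[7] unlink(b) — a=0 d=2 (map F.F........)

bitmap = F.F........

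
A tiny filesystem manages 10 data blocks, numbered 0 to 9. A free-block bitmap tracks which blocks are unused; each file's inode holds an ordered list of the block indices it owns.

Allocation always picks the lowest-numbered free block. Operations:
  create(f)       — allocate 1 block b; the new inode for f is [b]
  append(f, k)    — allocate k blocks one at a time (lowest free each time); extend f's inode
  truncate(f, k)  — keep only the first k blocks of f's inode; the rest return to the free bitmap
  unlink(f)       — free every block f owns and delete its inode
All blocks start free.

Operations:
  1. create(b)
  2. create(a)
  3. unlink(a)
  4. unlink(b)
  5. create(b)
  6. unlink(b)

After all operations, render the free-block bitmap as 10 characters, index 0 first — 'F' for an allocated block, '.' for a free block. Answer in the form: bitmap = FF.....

create(b): bitmap=F......... | b=[0]
create(a): bitmap=FF........ | a=[1] b=[0]
unlink(a): bitmap=F......... | b=[0]
unlink(b): bitmap=.......... | 
create(b): bitmap=F......... | b=[0]
unlink(b): bitmap=.......... | 

bitmap = ..........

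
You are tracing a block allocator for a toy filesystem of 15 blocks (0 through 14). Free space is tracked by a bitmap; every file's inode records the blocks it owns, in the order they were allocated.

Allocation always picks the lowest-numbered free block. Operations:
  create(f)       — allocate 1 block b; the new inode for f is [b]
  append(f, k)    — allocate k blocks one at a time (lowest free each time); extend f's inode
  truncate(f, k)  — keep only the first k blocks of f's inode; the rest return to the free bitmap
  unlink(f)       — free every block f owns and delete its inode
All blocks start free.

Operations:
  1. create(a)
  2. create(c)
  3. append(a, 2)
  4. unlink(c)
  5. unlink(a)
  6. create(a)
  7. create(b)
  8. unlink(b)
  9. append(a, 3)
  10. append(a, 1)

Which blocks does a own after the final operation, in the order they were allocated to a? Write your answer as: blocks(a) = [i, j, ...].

blocks(a) = [0, 1, 2, 3, 4]

[1] create(a) — a=0 (map F..............)
[2] create(c) — a=0 c=1 (map FF.............)
[3] append(a, 2) — a=0,2,3 c=1 (map FFFF...........)
[4] unlink(c) — a=0,2,3 (map F.FF...........)
[5] unlink(a) —  (map ...............)
[6] create(a) — a=0 (map F..............)
[7] create(b) — a=0 b=1 (map FF.............)
[8] unlink(b) — a=0 (map F..............)
[9] append(a, 3) — a=0,1,2,3 (map FFFF...........)
[10] append(a, 1) — a=0,1,2,3,4 (map FFFFF..........)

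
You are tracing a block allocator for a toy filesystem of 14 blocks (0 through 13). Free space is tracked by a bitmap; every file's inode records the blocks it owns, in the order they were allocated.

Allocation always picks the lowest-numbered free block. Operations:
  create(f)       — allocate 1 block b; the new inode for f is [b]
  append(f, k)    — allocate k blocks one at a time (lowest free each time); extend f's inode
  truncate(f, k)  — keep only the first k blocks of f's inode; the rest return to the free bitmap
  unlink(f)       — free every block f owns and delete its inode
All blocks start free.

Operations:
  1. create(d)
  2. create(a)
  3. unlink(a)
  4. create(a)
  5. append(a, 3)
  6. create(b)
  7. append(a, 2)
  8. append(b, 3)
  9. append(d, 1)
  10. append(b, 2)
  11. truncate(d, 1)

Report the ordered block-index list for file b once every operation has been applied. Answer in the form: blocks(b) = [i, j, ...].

  1. create(d)  ⇒  F.............  {d→[0]}
  2. create(a)  ⇒  FF............  {a→[1]; d→[0]}
  3. unlink(a)  ⇒  F.............  {d→[0]}
  4. create(a)  ⇒  FF............  {a→[1]; d→[0]}
  5. append(a, 3)  ⇒  FFFFF.........  {a→[1, 2, 3, 4]; d→[0]}
  6. create(b)  ⇒  FFFFFF........  {a→[1, 2, 3, 4]; b→[5]; d→[0]}
  7. append(a, 2)  ⇒  FFFFFFFF......  {a→[1, 2, 3, 4, 6, 7]; b→[5]; d→[0]}
  8. append(b, 3)  ⇒  FFFFFFFFFFF...  {a→[1, 2, 3, 4, 6, 7]; b→[5, 8, 9, 10]; d→[0]}
  9. append(d, 1)  ⇒  FFFFFFFFFFFF..  {a→[1, 2, 3, 4, 6, 7]; b→[5, 8, 9, 10]; d→[0, 11]}
  10. append(b, 2)  ⇒  FFFFFFFFFFFFFF  {a→[1, 2, 3, 4, 6, 7]; b→[5, 8, 9, 10, 12, 13]; d→[0, 11]}
  11. truncate(d, 1)  ⇒  FFFFFFFFFFF.FF  {a→[1, 2, 3, 4, 6, 7]; b→[5, 8, 9, 10, 12, 13]; d→[0]}

blocks(b) = [5, 8, 9, 10, 12, 13]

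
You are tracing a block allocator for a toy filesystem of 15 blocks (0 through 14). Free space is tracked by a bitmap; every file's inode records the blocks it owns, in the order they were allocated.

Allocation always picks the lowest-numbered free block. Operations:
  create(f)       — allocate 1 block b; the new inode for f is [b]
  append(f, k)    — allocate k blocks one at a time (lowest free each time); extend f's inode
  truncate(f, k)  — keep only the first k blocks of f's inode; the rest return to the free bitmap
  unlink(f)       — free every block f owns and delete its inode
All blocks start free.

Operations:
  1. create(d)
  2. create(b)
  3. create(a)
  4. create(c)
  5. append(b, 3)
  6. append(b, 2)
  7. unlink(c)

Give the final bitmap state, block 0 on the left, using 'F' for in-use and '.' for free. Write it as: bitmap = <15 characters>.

bitmap = FFF.FFFFF......

after create(d) → d:[0]  free=[F..............]
after create(b) → b:[1], d:[0]  free=[FF.............]
after create(a) → a:[2], b:[1], d:[0]  free=[FFF............]
after create(c) → a:[2], b:[1], c:[3], d:[0]  free=[FFFF...........]
after append(b, 3) → a:[2], b:[1, 4, 5, 6], c:[3], d:[0]  free=[FFFFFFF........]
after append(b, 2) → a:[2], b:[1, 4, 5, 6, 7, 8], c:[3], d:[0]  free=[FFFFFFFFF......]
after unlink(c) → a:[2], b:[1, 4, 5, 6, 7, 8], d:[0]  free=[FFF.FFFFF......]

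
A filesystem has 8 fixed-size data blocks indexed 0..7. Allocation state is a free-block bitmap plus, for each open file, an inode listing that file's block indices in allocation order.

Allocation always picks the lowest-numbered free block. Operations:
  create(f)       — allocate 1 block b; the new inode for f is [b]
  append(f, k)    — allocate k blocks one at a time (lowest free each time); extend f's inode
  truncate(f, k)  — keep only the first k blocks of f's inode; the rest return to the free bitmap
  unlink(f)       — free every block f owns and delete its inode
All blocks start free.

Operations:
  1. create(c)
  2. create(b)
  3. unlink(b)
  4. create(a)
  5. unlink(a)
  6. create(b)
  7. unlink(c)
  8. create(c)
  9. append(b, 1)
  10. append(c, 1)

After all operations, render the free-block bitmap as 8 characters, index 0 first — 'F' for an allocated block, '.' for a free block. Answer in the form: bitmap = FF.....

bitmap = FFFF....

create(c): bitmap=F....... | c=[0]
create(b): bitmap=FF...... | b=[1] c=[0]
unlink(b): bitmap=F....... | c=[0]
create(a): bitmap=FF...... | a=[1] c=[0]
unlink(a): bitmap=F....... | c=[0]
create(b): bitmap=FF...... | b=[1] c=[0]
unlink(c): bitmap=.F...... | b=[1]
create(c): bitmap=FF...... | b=[1] c=[0]
append(b, 1): bitmap=FFF..... | b=[1, 2] c=[0]
append(c, 1): bitmap=FFFF.... | b=[1, 2] c=[0, 3]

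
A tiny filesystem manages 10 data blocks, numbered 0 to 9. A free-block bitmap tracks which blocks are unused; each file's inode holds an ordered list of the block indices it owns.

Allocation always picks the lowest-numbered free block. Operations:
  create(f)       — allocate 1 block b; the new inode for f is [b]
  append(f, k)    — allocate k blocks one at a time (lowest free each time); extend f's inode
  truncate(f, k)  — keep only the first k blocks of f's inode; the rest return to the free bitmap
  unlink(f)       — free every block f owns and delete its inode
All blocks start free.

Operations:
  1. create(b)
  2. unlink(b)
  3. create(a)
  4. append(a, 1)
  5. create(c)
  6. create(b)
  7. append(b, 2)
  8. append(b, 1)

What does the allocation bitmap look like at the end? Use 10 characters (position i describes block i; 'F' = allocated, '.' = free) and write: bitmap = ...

  1. create(b)  ⇒  F.........  {b→[0]}
  2. unlink(b)  ⇒  ..........  {}
  3. create(a)  ⇒  F.........  {a→[0]}
  4. append(a, 1)  ⇒  FF........  {a→[0, 1]}
  5. create(c)  ⇒  FFF.......  {a→[0, 1]; c→[2]}
  6. create(b)  ⇒  FFFF......  {a→[0, 1]; b→[3]; c→[2]}
  7. append(b, 2)  ⇒  FFFFFF....  {a→[0, 1]; b→[3, 4, 5]; c→[2]}
  8. append(b, 1)  ⇒  FFFFFFF...  {a→[0, 1]; b→[3, 4, 5, 6]; c→[2]}

bitmap = FFFFFFF...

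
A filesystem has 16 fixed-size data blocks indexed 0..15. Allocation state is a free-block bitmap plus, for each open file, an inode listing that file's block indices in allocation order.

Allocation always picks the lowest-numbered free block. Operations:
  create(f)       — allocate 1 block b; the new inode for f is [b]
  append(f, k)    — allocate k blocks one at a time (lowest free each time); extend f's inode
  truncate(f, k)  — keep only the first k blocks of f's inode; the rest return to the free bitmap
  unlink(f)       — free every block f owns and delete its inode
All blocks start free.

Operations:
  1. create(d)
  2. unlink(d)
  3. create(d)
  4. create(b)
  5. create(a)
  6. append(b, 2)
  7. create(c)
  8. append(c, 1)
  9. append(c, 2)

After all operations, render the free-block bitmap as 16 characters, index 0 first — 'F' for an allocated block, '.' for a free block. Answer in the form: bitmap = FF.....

after create(d) → d:[0]  free=[F...............]
after unlink(d) →   free=[................]
after create(d) → d:[0]  free=[F...............]
after create(b) → b:[1], d:[0]  free=[FF..............]
after create(a) → a:[2], b:[1], d:[0]  free=[FFF.............]
after append(b, 2) → a:[2], b:[1, 3, 4], d:[0]  free=[FFFFF...........]
after create(c) → a:[2], b:[1, 3, 4], c:[5], d:[0]  free=[FFFFFF..........]
after append(c, 1) → a:[2], b:[1, 3, 4], c:[5, 6], d:[0]  free=[FFFFFFF.........]
after append(c, 2) → a:[2], b:[1, 3, 4], c:[5, 6, 7, 8], d:[0]  free=[FFFFFFFFF.......]

bitmap = FFFFFFFFF.......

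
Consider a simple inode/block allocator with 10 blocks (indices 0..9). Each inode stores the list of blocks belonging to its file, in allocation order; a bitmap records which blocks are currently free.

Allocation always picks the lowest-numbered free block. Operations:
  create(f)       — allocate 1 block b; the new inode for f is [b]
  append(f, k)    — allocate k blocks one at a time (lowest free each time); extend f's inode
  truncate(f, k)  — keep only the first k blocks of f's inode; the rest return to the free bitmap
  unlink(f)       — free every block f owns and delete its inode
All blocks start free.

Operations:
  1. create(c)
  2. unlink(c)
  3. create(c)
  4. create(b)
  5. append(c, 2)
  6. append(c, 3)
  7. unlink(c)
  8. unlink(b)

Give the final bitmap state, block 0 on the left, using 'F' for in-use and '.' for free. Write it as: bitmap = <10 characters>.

bitmap = ..........

create(c): bitmap=F......... | c=[0]
unlink(c): bitmap=.......... | 
create(c): bitmap=F......... | c=[0]
create(b): bitmap=FF........ | b=[1] c=[0]
append(c, 2): bitmap=FFFF...... | b=[1] c=[0, 2, 3]
append(c, 3): bitmap=FFFFFFF... | b=[1] c=[0, 2, 3, 4, 5, 6]
unlink(c): bitmap=.F........ | b=[1]
unlink(b): bitmap=.......... | 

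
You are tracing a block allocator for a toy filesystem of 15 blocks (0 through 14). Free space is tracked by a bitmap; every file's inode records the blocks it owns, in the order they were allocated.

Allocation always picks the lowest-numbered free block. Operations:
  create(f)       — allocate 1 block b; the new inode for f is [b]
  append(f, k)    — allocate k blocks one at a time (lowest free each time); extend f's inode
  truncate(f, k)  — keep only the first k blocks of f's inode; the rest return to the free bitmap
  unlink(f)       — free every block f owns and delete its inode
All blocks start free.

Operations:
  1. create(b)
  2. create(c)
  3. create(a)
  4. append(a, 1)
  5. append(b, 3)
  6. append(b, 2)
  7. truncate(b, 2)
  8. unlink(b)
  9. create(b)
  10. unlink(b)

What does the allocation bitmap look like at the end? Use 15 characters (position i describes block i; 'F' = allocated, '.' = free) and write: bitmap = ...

after create(b) → b:[0]  free=[F..............]
after create(c) → b:[0], c:[1]  free=[FF.............]
after create(a) → a:[2], b:[0], c:[1]  free=[FFF............]
after append(a, 1) → a:[2, 3], b:[0], c:[1]  free=[FFFF...........]
after append(b, 3) → a:[2, 3], b:[0, 4, 5, 6], c:[1]  free=[FFFFFFF........]
after append(b, 2) → a:[2, 3], b:[0, 4, 5, 6, 7, 8], c:[1]  free=[FFFFFFFFF......]
after truncate(b, 2) → a:[2, 3], b:[0, 4], c:[1]  free=[FFFFF..........]
after unlink(b) → a:[2, 3], c:[1]  free=[.FFF...........]
after create(b) → a:[2, 3], b:[0], c:[1]  free=[FFFF...........]
after unlink(b) → a:[2, 3], c:[1]  free=[.FFF...........]

bitmap = .FFF...........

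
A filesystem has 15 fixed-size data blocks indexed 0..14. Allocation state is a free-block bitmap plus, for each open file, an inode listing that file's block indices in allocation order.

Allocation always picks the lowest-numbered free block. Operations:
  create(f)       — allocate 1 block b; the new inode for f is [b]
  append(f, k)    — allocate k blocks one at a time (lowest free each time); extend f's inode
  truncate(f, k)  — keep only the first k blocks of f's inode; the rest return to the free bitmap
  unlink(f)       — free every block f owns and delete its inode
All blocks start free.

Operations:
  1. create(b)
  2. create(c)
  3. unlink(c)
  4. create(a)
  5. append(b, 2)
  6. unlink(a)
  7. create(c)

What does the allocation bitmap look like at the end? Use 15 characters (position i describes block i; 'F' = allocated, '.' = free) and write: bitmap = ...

bitmap = FFFF...........

create(b): bitmap=F.............. | b=[0]
create(c): bitmap=FF............. | b=[0] c=[1]
unlink(c): bitmap=F.............. | b=[0]
create(a): bitmap=FF............. | a=[1] b=[0]
append(b, 2): bitmap=FFFF........... | a=[1] b=[0, 2, 3]
unlink(a): bitmap=F.FF........... | b=[0, 2, 3]
create(c): bitmap=FFFF........... | b=[0, 2, 3] c=[1]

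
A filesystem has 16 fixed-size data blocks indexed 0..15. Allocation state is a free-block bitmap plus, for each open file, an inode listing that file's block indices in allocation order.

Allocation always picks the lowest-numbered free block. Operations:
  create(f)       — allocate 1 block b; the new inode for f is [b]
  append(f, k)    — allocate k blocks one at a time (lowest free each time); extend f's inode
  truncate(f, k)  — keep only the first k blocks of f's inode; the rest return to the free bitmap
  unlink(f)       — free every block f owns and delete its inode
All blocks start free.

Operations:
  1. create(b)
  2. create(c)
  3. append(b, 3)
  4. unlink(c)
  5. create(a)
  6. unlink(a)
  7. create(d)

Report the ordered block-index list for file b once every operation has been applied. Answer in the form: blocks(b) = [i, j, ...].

blocks(b) = [0, 2, 3, 4]

create(b): bitmap=F............... | b=[0]
create(c): bitmap=FF.............. | b=[0] c=[1]
append(b, 3): bitmap=FFFFF........... | b=[0, 2, 3, 4] c=[1]
unlink(c): bitmap=F.FFF........... | b=[0, 2, 3, 4]
create(a): bitmap=FFFFF........... | a=[1] b=[0, 2, 3, 4]
unlink(a): bitmap=F.FFF........... | b=[0, 2, 3, 4]
create(d): bitmap=FFFFF........... | b=[0, 2, 3, 4] d=[1]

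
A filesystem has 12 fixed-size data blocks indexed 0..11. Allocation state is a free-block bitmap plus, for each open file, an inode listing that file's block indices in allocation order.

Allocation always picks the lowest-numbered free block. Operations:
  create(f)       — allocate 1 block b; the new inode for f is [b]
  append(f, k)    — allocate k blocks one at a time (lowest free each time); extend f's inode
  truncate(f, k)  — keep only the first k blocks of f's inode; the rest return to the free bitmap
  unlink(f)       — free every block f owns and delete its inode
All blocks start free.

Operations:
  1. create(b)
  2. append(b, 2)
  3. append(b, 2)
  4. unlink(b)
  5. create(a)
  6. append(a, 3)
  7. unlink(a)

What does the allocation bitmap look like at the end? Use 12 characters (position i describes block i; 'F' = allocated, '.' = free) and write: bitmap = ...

bitmap = ............

create(b): bitmap=F........... | b=[0]
append(b, 2): bitmap=FFF......... | b=[0, 1, 2]
append(b, 2): bitmap=FFFFF....... | b=[0, 1, 2, 3, 4]
unlink(b): bitmap=............ | 
create(a): bitmap=F........... | a=[0]
append(a, 3): bitmap=FFFF........ | a=[0, 1, 2, 3]
unlink(a): bitmap=............ | 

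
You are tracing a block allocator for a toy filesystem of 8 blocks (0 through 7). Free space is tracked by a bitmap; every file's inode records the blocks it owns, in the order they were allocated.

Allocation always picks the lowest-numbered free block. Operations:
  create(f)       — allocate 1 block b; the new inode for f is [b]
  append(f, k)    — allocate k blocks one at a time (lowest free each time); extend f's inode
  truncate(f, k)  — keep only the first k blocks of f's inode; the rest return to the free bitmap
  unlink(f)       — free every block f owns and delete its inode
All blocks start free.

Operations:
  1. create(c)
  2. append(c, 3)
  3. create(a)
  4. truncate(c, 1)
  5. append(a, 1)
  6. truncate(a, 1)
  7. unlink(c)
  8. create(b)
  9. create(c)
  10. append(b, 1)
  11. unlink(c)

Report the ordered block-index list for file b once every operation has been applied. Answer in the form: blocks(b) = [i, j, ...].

blocks(b) = [0, 2]

after create(c) → c:[0]  free=[F.......]
after append(c, 3) → c:[0, 1, 2, 3]  free=[FFFF....]
after create(a) → a:[4], c:[0, 1, 2, 3]  free=[FFFFF...]
after truncate(c, 1) → a:[4], c:[0]  free=[F...F...]
after append(a, 1) → a:[4, 1], c:[0]  free=[FF..F...]
after truncate(a, 1) → a:[4], c:[0]  free=[F...F...]
after unlink(c) → a:[4]  free=[....F...]
after create(b) → a:[4], b:[0]  free=[F...F...]
after create(c) → a:[4], b:[0], c:[1]  free=[FF..F...]
after append(b, 1) → a:[4], b:[0, 2], c:[1]  free=[FFF.F...]
after unlink(c) → a:[4], b:[0, 2]  free=[F.F.F...]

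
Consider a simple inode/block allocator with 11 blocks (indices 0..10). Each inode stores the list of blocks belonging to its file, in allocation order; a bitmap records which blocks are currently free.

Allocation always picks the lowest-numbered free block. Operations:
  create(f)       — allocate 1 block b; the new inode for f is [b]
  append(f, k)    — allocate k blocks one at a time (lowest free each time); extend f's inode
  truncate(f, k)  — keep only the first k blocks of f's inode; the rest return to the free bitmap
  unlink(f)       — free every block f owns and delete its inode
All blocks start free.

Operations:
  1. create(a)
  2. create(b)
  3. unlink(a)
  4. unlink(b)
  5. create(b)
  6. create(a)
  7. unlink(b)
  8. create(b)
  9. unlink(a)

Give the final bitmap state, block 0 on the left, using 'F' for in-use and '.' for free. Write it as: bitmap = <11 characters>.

create(a): bitmap=F.......... | a=[0]
create(b): bitmap=FF......... | a=[0] b=[1]
unlink(a): bitmap=.F......... | b=[1]
unlink(b): bitmap=........... | 
create(b): bitmap=F.......... | b=[0]
create(a): bitmap=FF......... | a=[1] b=[0]
unlink(b): bitmap=.F......... | a=[1]
create(b): bitmap=FF......... | a=[1] b=[0]
unlink(a): bitmap=F.......... | b=[0]

bitmap = F..........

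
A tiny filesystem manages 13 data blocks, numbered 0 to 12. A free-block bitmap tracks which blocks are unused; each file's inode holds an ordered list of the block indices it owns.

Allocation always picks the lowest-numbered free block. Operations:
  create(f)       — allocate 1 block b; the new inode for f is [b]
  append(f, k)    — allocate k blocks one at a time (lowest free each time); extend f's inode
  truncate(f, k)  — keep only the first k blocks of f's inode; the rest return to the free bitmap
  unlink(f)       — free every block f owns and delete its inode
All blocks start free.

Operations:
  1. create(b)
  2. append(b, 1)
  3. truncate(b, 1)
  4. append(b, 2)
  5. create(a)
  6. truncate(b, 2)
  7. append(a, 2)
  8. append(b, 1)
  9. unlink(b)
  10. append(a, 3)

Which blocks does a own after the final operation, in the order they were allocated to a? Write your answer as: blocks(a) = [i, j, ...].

blocks(a) = [3, 2, 4, 0, 1, 5]

after create(b) → b:[0]  free=[F............]
after append(b, 1) → b:[0, 1]  free=[FF...........]
after truncate(b, 1) → b:[0]  free=[F............]
after append(b, 2) → b:[0, 1, 2]  free=[FFF..........]
after create(a) → a:[3], b:[0, 1, 2]  free=[FFFF.........]
after truncate(b, 2) → a:[3], b:[0, 1]  free=[FF.F.........]
after append(a, 2) → a:[3, 2, 4], b:[0, 1]  free=[FFFFF........]
after append(b, 1) → a:[3, 2, 4], b:[0, 1, 5]  free=[FFFFFF.......]
after unlink(b) → a:[3, 2, 4]  free=[..FFF........]
after append(a, 3) → a:[3, 2, 4, 0, 1, 5]  free=[FFFFFF.......]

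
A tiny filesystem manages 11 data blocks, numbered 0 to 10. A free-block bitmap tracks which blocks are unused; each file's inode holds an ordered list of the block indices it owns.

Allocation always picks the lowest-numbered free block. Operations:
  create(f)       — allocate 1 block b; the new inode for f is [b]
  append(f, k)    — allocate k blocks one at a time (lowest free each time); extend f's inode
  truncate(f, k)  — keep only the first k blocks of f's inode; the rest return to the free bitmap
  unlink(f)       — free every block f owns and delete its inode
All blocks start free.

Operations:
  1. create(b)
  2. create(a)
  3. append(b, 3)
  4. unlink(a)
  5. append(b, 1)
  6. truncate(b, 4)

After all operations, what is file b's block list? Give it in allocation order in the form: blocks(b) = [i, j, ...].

blocks(b) = [0, 2, 3, 4]

after create(b) → b:[0]  free=[F..........]
after create(a) → a:[1], b:[0]  free=[FF.........]
after append(b, 3) → a:[1], b:[0, 2, 3, 4]  free=[FFFFF......]
after unlink(a) → b:[0, 2, 3, 4]  free=[F.FFF......]
after append(b, 1) → b:[0, 2, 3, 4, 1]  free=[FFFFF......]
after truncate(b, 4) → b:[0, 2, 3, 4]  free=[F.FFF......]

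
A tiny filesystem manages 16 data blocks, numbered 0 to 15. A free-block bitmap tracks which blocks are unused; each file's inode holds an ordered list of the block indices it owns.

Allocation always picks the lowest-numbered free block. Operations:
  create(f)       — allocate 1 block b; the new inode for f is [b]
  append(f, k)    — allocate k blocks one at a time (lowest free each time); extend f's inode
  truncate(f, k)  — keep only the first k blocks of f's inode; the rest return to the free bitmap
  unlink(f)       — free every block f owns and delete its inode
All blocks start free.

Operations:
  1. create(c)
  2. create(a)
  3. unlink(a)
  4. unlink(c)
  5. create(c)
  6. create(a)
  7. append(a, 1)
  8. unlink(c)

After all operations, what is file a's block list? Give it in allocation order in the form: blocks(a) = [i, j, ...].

[1] create(c) — c=0 (map F...............)
[2] create(a) — a=1 c=0 (map FF..............)
[3] unlink(a) — c=0 (map F...............)
[4] unlink(c) —  (map ................)
[5] create(c) — c=0 (map F...............)
[6] create(a) — a=1 c=0 (map FF..............)
[7] append(a, 1) — a=1,2 c=0 (map FFF.............)
[8] unlink(c) — a=1,2 (map .FF.............)

blocks(a) = [1, 2]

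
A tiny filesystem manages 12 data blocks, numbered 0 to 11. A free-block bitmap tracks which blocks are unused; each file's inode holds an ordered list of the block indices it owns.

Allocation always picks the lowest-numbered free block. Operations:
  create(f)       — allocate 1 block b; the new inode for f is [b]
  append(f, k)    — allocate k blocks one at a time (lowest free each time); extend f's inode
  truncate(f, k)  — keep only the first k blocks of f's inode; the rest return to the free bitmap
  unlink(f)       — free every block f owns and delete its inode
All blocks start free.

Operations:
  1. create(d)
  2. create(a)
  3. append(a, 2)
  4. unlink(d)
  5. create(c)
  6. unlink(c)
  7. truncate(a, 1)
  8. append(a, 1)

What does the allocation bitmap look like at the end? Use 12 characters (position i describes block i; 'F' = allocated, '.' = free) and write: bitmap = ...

bitmap = FF..........

after create(d) → d:[0]  free=[F...........]
after create(a) → a:[1], d:[0]  free=[FF..........]
after append(a, 2) → a:[1, 2, 3], d:[0]  free=[FFFF........]
after unlink(d) → a:[1, 2, 3]  free=[.FFF........]
after create(c) → a:[1, 2, 3], c:[0]  free=[FFFF........]
after unlink(c) → a:[1, 2, 3]  free=[.FFF........]
after truncate(a, 1) → a:[1]  free=[.F..........]
after append(a, 1) → a:[1, 0]  free=[FF..........]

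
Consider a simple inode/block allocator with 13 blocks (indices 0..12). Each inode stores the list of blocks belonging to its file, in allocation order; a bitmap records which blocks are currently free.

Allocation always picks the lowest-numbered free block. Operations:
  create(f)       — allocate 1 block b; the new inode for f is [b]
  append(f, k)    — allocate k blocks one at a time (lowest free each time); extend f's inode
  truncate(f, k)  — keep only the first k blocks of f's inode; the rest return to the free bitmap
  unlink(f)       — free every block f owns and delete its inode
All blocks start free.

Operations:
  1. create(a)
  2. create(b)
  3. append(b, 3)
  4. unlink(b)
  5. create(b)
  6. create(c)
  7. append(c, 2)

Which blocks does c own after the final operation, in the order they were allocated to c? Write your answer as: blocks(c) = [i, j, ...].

blocks(c) = [2, 3, 4]

  1. create(a)  ⇒  F............  {a→[0]}
  2. create(b)  ⇒  FF...........  {a→[0]; b→[1]}
  3. append(b, 3)  ⇒  FFFFF........  {a→[0]; b→[1, 2, 3, 4]}
  4. unlink(b)  ⇒  F............  {a→[0]}
  5. create(b)  ⇒  FF...........  {a→[0]; b→[1]}
  6. create(c)  ⇒  FFF..........  {a→[0]; b→[1]; c→[2]}
  7. append(c, 2)  ⇒  FFFFF........  {a→[0]; b→[1]; c→[2, 3, 4]}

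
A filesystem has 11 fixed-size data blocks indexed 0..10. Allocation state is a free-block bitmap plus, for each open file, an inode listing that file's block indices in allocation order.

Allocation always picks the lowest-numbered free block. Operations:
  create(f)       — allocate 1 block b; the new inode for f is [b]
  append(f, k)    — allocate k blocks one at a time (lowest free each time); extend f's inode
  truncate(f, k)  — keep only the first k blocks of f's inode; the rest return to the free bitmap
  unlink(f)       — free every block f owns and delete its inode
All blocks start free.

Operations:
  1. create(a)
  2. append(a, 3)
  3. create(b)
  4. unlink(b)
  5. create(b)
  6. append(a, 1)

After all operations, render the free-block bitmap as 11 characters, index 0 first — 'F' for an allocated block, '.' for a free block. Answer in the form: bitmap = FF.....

after create(a) → a:[0]  free=[F..........]
after append(a, 3) → a:[0, 1, 2, 3]  free=[FFFF.......]
after create(b) → a:[0, 1, 2, 3], b:[4]  free=[FFFFF......]
after unlink(b) → a:[0, 1, 2, 3]  free=[FFFF.......]
after create(b) → a:[0, 1, 2, 3], b:[4]  free=[FFFFF......]
after append(a, 1) → a:[0, 1, 2, 3, 5], b:[4]  free=[FFFFFF.....]

bitmap = FFFFFF.....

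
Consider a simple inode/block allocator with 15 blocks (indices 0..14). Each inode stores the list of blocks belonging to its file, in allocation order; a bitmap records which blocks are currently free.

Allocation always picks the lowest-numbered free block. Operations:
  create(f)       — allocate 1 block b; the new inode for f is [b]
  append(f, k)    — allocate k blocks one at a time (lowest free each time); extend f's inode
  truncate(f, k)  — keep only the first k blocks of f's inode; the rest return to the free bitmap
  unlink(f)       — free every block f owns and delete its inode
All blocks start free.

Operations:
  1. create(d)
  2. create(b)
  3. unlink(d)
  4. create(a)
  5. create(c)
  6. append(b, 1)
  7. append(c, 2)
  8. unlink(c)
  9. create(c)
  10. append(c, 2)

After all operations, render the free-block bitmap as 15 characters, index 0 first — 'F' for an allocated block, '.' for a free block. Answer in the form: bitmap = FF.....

  1. create(d)  ⇒  F..............  {d→[0]}
  2. create(b)  ⇒  FF.............  {b→[1]; d→[0]}
  3. unlink(d)  ⇒  .F.............  {b→[1]}
  4. create(a)  ⇒  FF.............  {a→[0]; b→[1]}
  5. create(c)  ⇒  FFF............  {a→[0]; b→[1]; c→[2]}
  6. append(b, 1)  ⇒  FFFF...........  {a→[0]; b→[1, 3]; c→[2]}
  7. append(c, 2)  ⇒  FFFFFF.........  {a→[0]; b→[1, 3]; c→[2, 4, 5]}
  8. unlink(c)  ⇒  FF.F...........  {a→[0]; b→[1, 3]}
  9. create(c)  ⇒  FFFF...........  {a→[0]; b→[1, 3]; c→[2]}
  10. append(c, 2)  ⇒  FFFFFF.........  {a→[0]; b→[1, 3]; c→[2, 4, 5]}

bitmap = FFFFFF.........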